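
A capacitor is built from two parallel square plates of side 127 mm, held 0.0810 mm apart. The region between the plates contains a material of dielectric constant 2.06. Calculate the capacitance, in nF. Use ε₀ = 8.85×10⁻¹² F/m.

A = (127 mm)² = 1.61×10⁻² m².
C = κε₀A/d = 2.06 × 8.85×10⁻¹² × 1.61×10⁻² / 8.10×10⁻⁵ = 3.63×10⁻⁹ F.

C ≈ 3.63 nF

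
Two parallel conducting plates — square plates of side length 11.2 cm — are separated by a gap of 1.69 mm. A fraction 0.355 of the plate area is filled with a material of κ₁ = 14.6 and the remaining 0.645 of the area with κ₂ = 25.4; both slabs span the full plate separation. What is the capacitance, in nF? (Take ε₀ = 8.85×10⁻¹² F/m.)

A = (11.2 cm)² = 1.25×10⁻² m².
Side-by-side slabs ⇒ two capacitors in parallel, each spanning the full gap.
C₁ = κ₁ε₀A₁/d = 14.6 × 8.85×10⁻¹² × 4.45×10⁻³ / 1.69×10⁻³ = 3.40×10⁻¹⁰ F.
C₂ = κ₂ε₀A₂/d = 25.4 × 8.85×10⁻¹² × 8.09×10⁻³ / 1.69×10⁻³ = 1.08×10⁻⁹ F.
C = C₁ + C₂ = 1.42×10⁻⁹ F.

C ≈ 1.42 nF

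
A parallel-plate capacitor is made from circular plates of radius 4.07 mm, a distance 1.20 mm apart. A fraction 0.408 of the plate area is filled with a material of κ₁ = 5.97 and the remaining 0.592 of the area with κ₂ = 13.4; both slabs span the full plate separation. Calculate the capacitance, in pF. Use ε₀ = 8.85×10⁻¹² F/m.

A = π(4.07 mm)² = 5.20×10⁻⁵ m².
Side-by-side slabs ⇒ two capacitors in parallel, each spanning the full gap.
C₁ = κ₁ε₀A₁/d = 5.97 × 8.85×10⁻¹² × 2.12×10⁻⁵ / 1.20×10⁻³ = 9.35×10⁻¹³ F.
C₂ = κ₂ε₀A₂/d = 13.4 × 8.85×10⁻¹² × 3.08×10⁻⁵ / 1.20×10⁻³ = 3.04×10⁻¹² F.
C = C₁ + C₂ = 3.98×10⁻¹² F.

C ≈ 3.98 pF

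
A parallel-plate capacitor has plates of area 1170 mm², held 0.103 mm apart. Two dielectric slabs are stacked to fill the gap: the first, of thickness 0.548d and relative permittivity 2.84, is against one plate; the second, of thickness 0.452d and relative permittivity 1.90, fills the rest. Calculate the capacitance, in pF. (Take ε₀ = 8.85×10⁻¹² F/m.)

C ≈ 233 pF

A = 1170 mm² = 1.17×10⁻³ m².
Stacked slabs ⇒ two capacitors in series, each with the full plate area.
C₁ = κ₁ε₀A/d₁ = 2.84 × 8.85×10⁻¹² × 1.17×10⁻³ / 5.64×10⁻⁵ = 5.21×10⁻¹⁰ F.
C₂ = κ₂ε₀A/d₂ = 1.90 × 8.85×10⁻¹² × 1.17×10⁻³ / 4.66×10⁻⁵ = 4.23×10⁻¹⁰ F.
C = (1/C₁ + 1/C₂)⁻¹ = 2.33×10⁻¹⁰ F.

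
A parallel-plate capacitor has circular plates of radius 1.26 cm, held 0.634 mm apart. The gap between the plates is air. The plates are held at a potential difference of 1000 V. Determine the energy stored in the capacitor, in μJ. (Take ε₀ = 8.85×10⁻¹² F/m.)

U ≈ 3.48 μJ

A = π(1.26 cm)² = 4.99×10⁻⁴ m².
C = ε₀A/d = 8.85×10⁻¹² × 4.99×10⁻⁴ / 6.34×10⁻⁴ = 6.96×10⁻¹² F.
U = ½CV² = ½ × 6.96×10⁻¹² × (1000)² = 3.48×10⁻⁶ J.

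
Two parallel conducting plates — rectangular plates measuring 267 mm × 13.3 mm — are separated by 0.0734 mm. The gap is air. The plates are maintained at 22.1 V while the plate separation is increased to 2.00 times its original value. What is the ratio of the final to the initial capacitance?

C₂/C₁ ≈ 0.500

C = ε₀A/d scales as 1/d, so C₂/C₁ = d₁/d₂ = 1/2.00 = 0.500.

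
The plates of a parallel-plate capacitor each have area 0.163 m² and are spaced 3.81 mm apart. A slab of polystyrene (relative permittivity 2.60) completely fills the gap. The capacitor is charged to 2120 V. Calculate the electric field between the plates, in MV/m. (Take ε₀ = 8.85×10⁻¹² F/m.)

E = V/d = 2120 / 3.81×10⁻³ = 5.56×10⁵ V/m.

0.556 MV/m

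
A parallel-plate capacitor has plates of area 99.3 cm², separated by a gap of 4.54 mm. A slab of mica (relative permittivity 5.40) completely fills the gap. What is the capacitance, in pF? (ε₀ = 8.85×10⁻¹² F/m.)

C ≈ 105 pF

A = 99.3 cm² = 9.93×10⁻³ m².
C = κε₀A/d = 5.40 × 8.85×10⁻¹² × 9.93×10⁻³ / 4.54×10⁻³ = 1.05×10⁻¹⁰ F.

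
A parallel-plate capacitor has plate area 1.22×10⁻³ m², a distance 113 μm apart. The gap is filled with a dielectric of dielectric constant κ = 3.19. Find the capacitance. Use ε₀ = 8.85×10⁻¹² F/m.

C ≈ 305 pF

C = κε₀A/d = 3.19 × 8.85×10⁻¹² × 1.22×10⁻³ / 1.13×10⁻⁴ = 3.05×10⁻¹⁰ F.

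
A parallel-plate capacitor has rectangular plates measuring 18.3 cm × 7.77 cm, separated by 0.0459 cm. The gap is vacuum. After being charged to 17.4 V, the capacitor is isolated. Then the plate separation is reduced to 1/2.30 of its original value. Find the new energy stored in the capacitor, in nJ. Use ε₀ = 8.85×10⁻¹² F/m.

A = 18.3 × 7.77 cm² = 1.42×10⁻² m².
Initially C₁ = ε₀A/d = 8.85×10⁻¹² × 1.42×10⁻² / 4.59×10⁻⁴ = 2.74×10⁻¹⁰ F.
U₁ = 4.15×10⁻⁸ J.
Isolated ⇒ Q is held fixed. C₂ = 2.30 C₁ and U = Q²/(2C), so U₂/U₁ = C₁/C₂ = 0.435.
U₂ = 0.435 × 4.15×10⁻⁸ = 1.80×10⁻⁸ J.

18.0 nJ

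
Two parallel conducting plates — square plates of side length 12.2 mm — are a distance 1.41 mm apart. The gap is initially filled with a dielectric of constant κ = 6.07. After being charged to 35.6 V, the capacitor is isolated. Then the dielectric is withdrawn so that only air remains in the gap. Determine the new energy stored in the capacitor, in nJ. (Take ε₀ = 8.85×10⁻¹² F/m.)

A = (12.2 mm)² = 1.49×10⁻⁴ m².
Initially C₁ = κε₀A/d = 6.07 × 8.85×10⁻¹² × 1.49×10⁻⁴ / 1.41×10⁻³ = 5.67×10⁻¹² F.
U₁ = 3.59×10⁻⁹ J.
Isolated ⇒ Q is held fixed. C₂ = 0.165 C₁ and U = Q²/(2C), so U₂/U₁ = C₁/C₂ = 6.07.
U₂ = 6.07 × 3.59×10⁻⁹ = 2.18×10⁻⁸ J.

21.8 nJ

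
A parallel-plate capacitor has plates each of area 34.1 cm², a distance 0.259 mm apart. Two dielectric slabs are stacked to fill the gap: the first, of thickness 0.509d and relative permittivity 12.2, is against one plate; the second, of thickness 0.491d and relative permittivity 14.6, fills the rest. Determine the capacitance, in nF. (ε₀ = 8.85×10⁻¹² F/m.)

C ≈ 1.55 nF

A = 34.1 cm² = 3.41×10⁻³ m².
Stacked slabs ⇒ two capacitors in series, each with the full plate area.
C₁ = κ₁ε₀A/d₁ = 12.2 × 8.85×10⁻¹² × 3.41×10⁻³ / 1.32×10⁻⁴ = 2.79×10⁻⁹ F.
C₂ = κ₂ε₀A/d₂ = 14.6 × 8.85×10⁻¹² × 3.41×10⁻³ / 1.27×10⁻⁴ = 3.46×10⁻⁹ F.
C = (1/C₁ + 1/C₂)⁻¹ = 1.55×10⁻⁹ F.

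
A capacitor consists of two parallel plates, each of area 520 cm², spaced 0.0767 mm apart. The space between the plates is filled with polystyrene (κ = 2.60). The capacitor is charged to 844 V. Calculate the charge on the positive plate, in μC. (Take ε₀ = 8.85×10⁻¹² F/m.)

A = 520 cm² = 5.20×10⁻² m².
C = κε₀A/d = 2.60 × 8.85×10⁻¹² × 5.20×10⁻² / 7.67×10⁻⁵ = 1.56×10⁻⁸ F.
Q = CV = 1.56×10⁻⁸ × 844 = 1.32×10⁻⁵ C.

13.2 μC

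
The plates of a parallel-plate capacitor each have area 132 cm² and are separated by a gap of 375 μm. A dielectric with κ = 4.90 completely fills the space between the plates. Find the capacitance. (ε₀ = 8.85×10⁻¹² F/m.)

A = 132 cm² = 1.32×10⁻² m².
C = κε₀A/d = 4.90 × 8.85×10⁻¹² × 1.32×10⁻² / 3.75×10⁻⁴ = 1.53×10⁻⁹ F.

1.53 nF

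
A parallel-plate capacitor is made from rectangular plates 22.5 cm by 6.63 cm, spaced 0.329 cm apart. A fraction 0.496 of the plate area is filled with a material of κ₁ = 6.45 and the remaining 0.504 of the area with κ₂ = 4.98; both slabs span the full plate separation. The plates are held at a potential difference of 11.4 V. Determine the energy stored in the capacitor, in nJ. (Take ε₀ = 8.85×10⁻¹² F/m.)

14.9 nJ

A = 22.5 × 6.63 cm² = 1.49×10⁻² m².
Side-by-side slabs ⇒ two capacitors in parallel, each spanning the full gap.
C₁ = κ₁ε₀A₁/d = 6.45 × 8.85×10⁻¹² × 7.40×10⁻³ / 3.29×10⁻³ = 1.28×10⁻¹⁰ F.
C₂ = κ₂ε₀A₂/d = 4.98 × 8.85×10⁻¹² × 7.52×10⁻³ / 3.29×10⁻³ = 1.01×10⁻¹⁰ F.
C = C₁ + C₂ = 2.29×10⁻¹⁰ F.
U = ½CV² = ½ × 2.29×10⁻¹⁰ × (11.4)² = 1.49×10⁻⁸ J.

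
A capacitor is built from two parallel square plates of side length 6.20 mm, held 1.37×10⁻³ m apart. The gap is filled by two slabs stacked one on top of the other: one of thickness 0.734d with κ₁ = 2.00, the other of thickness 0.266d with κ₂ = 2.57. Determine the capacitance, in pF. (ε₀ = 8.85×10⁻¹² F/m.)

0.528 pF

A = (6.20 mm)² = 3.84×10⁻⁵ m².
Stacked slabs ⇒ two capacitors in series, each with the full plate area.
C₁ = κ₁ε₀A/d₁ = 2.00 × 8.85×10⁻¹² × 3.84×10⁻⁵ / 1.01×10⁻³ = 6.77×10⁻¹³ F.
C₂ = κ₂ε₀A/d₂ = 2.57 × 8.85×10⁻¹² × 3.84×10⁻⁵ / 3.64×10⁻⁴ = 2.40×10⁻¹² F.
C = (1/C₁ + 1/C₂)⁻¹ = 5.28×10⁻¹³ F.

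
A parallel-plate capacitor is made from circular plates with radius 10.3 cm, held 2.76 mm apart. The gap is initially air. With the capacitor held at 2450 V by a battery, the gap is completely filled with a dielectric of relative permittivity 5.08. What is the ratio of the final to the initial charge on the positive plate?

Battery connected ⇒ V is held fixed.
C₂ = 5.08 C₁ and Q = CV, so Q₂/Q₁ = C₂/C₁ = 5.08.

Q₂/Q₁ ≈ 5.08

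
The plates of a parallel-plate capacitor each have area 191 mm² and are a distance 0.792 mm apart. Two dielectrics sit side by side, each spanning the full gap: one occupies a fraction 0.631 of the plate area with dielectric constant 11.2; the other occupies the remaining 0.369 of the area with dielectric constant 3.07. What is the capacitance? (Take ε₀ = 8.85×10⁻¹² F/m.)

17.5 pF

A = 191 mm² = 1.91×10⁻⁴ m².
Side-by-side slabs ⇒ two capacitors in parallel, each spanning the full gap.
C₁ = κ₁ε₀A₁/d = 11.2 × 8.85×10⁻¹² × 1.21×10⁻⁴ / 7.92×10⁻⁴ = 1.51×10⁻¹¹ F.
C₂ = κ₂ε₀A₂/d = 3.07 × 8.85×10⁻¹² × 7.05×10⁻⁵ / 7.92×10⁻⁴ = 2.42×10⁻¹² F.
C = C₁ + C₂ = 1.75×10⁻¹¹ F.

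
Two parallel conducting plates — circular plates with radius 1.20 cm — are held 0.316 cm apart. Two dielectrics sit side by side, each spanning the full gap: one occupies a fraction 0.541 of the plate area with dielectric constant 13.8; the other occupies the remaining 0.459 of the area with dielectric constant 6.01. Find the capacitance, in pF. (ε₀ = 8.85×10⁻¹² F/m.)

C ≈ 13.0 pF

A = π(1.20 cm)² = 4.52×10⁻⁴ m².
Side-by-side slabs ⇒ two capacitors in parallel, each spanning the full gap.
C₁ = κ₁ε₀A₁/d = 13.8 × 8.85×10⁻¹² × 2.45×10⁻⁴ / 3.16×10⁻³ = 9.46×10⁻¹² F.
C₂ = κ₂ε₀A₂/d = 6.01 × 8.85×10⁻¹² × 2.08×10⁻⁴ / 3.16×10⁻³ = 3.50×10⁻¹² F.
C = C₁ + C₂ = 1.30×10⁻¹¹ F.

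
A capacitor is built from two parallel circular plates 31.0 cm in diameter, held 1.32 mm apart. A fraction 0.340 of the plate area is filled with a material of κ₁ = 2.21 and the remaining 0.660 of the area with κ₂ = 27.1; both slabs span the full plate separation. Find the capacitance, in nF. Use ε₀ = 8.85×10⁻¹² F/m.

9.43 nF

A = π(31.0/2 cm)² = 7.55×10⁻² m².
Side-by-side slabs ⇒ two capacitors in parallel, each spanning the full gap.
C₁ = κ₁ε₀A₁/d = 2.21 × 8.85×10⁻¹² × 2.57×10⁻² / 1.32×10⁻³ = 3.80×10⁻¹⁰ F.
C₂ = κ₂ε₀A₂/d = 27.1 × 8.85×10⁻¹² × 4.98×10⁻² / 1.32×10⁻³ = 9.05×10⁻⁹ F.
C = C₁ + C₂ = 9.43×10⁻⁹ F.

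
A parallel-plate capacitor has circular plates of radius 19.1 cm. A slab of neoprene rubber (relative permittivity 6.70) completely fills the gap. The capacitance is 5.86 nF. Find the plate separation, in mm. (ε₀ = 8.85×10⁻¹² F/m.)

A = π(19.1 cm)² = 0.115 m².
d = κε₀A/C = 6.70 × 8.85×10⁻¹² × 0.115 / 5.86×10⁻⁹ = 1.16×10⁻³ m.

d ≈ 1.16 mm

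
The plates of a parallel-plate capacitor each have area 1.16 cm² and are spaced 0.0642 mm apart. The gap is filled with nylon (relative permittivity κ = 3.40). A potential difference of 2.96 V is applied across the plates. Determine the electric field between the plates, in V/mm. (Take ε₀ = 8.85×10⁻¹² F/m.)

E ≈ 46.1 V/mm

E = V/d = 2.96 / 6.42×10⁻⁵ = 4.61×10⁴ V/m.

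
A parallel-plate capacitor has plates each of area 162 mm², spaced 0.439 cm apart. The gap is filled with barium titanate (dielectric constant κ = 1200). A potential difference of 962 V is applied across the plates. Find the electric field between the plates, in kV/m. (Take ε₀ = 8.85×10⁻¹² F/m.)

E = V/d = 962 / 4.39×10⁻³ = 2.19×10⁵ V/m.

E ≈ 219 kV/m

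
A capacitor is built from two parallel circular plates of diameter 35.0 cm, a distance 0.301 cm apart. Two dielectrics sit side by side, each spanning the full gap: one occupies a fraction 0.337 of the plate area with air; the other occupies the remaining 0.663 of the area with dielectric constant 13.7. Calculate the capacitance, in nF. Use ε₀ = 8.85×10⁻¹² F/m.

A = π(35.0/2 cm)² = 9.62×10⁻² m².
Side-by-side slabs ⇒ two capacitors in parallel, each spanning the full gap.
C₁ = κ₁ε₀A₁/d = 1.00 × 8.85×10⁻¹² × 3.24×10⁻² / 3.01×10⁻³ = 9.53×10⁻¹¹ F.
C₂ = κ₂ε₀A₂/d = 13.7 × 8.85×10⁻¹² × 6.38×10⁻² / 3.01×10⁻³ = 2.57×10⁻⁹ F.
C = C₁ + C₂ = 2.66×10⁻⁹ F.

2.66 nF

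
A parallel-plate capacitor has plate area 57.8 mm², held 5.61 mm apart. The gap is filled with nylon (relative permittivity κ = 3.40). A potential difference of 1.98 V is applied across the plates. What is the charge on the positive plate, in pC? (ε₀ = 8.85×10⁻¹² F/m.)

Q ≈ 0.614 pC

A = 57.8 mm² = 5.78×10⁻⁵ m².
C = κε₀A/d = 3.40 × 8.85×10⁻¹² × 5.78×10⁻⁵ / 5.61×10⁻³ = 3.10×10⁻¹³ F.
Q = CV = 3.10×10⁻¹³ × 1.98 = 6.14×10⁻¹³ C.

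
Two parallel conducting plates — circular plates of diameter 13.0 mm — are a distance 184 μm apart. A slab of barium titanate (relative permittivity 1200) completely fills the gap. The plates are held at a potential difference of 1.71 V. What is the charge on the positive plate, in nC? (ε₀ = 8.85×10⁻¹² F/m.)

Q ≈ 13.1 nC

A = π(13.0/2 mm)² = 1.33×10⁻⁴ m².
C = κε₀A/d = 1200 × 8.85×10⁻¹² × 1.33×10⁻⁴ / 1.84×10⁻⁴ = 7.66×10⁻⁹ F.
Q = CV = 7.66×10⁻⁹ × 1.71 = 1.31×10⁻⁸ C.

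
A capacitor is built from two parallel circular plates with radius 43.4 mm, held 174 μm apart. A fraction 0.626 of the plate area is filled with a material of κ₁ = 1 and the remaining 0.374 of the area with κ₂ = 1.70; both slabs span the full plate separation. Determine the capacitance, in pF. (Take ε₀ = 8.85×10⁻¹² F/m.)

A = π(43.4 mm)² = 5.92×10⁻³ m².
Side-by-side slabs ⇒ two capacitors in parallel, each spanning the full gap.
C₁ = κ₁ε₀A₁/d = 1.00 × 8.85×10⁻¹² × 3.70×10⁻³ / 1.74×10⁻⁴ = 1.88×10⁻¹⁰ F.
C₂ = κ₂ε₀A₂/d = 1.70 × 8.85×10⁻¹² × 2.21×10⁻³ / 1.74×10⁻⁴ = 1.91×10⁻¹⁰ F.
C = C₁ + C₂ = 3.80×10⁻¹⁰ F.

C ≈ 380 pF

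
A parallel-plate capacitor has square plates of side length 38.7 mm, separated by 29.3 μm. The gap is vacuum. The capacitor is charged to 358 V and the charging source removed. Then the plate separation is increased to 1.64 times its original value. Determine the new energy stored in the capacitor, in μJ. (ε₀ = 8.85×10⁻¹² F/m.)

47.5 μJ

A = (38.7 mm)² = 1.50×10⁻³ m².
Initially C₁ = ε₀A/d = 8.85×10⁻¹² × 1.50×10⁻³ / 2.93×10⁻⁵ = 4.52×10⁻¹⁰ F.
U₁ = 2.90×10⁻⁵ J.
Isolated ⇒ Q is held fixed. C₂ = 0.610 C₁ and U = Q²/(2C), so U₂/U₁ = C₁/C₂ = 1.64.
U₂ = 1.64 × 2.90×10⁻⁵ = 4.75×10⁻⁵ J.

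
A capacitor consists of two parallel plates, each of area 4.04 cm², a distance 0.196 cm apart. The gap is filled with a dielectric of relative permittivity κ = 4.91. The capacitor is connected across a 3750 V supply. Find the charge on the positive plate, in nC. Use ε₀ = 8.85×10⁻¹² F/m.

A = 4.04 cm² = 4.04×10⁻⁴ m².
C = κε₀A/d = 4.91 × 8.85×10⁻¹² × 4.04×10⁻⁴ / 1.96×10⁻³ = 8.96×10⁻¹² F.
Q = CV = 8.96×10⁻¹² × 3750 = 3.36×10⁻⁸ C.

33.6 nC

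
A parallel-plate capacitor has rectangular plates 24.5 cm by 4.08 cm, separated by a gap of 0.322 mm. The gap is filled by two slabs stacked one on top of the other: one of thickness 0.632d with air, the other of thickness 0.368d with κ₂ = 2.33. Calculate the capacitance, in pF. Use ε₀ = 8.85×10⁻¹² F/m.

A = 24.5 × 4.08 cm² = 10.00×10⁻³ m².
Stacked slabs ⇒ two capacitors in series, each with the full plate area.
C₁ = κ₁ε₀A/d₁ = 1.00 × 8.85×10⁻¹² × 10.00×10⁻³ / 2.04×10⁻⁴ = 4.35×10⁻¹⁰ F.
C₂ = κ₂ε₀A/d₂ = 2.33 × 8.85×10⁻¹² × 10.00×10⁻³ / 1.18×10⁻⁴ = 1.74×10⁻⁹ F.
C = (1/C₁ + 1/C₂)⁻¹ = 3.48×10⁻¹⁰ F.

348 pF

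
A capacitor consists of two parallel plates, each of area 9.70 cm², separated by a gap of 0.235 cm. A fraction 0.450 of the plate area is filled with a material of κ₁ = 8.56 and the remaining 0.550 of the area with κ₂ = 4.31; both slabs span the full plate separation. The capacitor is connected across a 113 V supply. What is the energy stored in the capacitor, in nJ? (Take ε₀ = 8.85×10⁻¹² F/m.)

A = 9.70 cm² = 9.70×10⁻⁴ m².
Side-by-side slabs ⇒ two capacitors in parallel, each spanning the full gap.
C₁ = κ₁ε₀A₁/d = 8.56 × 8.85×10⁻¹² × 4.36×10⁻⁴ / 2.35×10⁻³ = 1.41×10⁻¹¹ F.
C₂ = κ₂ε₀A₂/d = 4.31 × 8.85×10⁻¹² × 5.33×10⁻⁴ / 2.35×10⁻³ = 8.66×10⁻¹² F.
C = C₁ + C₂ = 2.27×10⁻¹¹ F.
U = ½CV² = ½ × 2.27×10⁻¹¹ × (113)² = 1.45×10⁻⁷ J.

145 nJ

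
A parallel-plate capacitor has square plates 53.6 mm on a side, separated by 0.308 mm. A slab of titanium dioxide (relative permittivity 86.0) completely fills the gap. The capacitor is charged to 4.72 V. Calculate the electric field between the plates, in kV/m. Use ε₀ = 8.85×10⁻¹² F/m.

E = V/d = 4.72 / 3.08×10⁻⁴ = 1.53×10⁴ V/m.

15.3 kV/m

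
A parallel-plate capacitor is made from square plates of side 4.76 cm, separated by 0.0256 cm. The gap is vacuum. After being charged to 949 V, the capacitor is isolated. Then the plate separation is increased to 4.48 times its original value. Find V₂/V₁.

V₂/V₁ ≈ 4.48

Isolated ⇒ Q is held fixed.
C₂ = 0.223 C₁ and V = Q/C, so V₂/V₁ = C₁/C₂ = 4.48.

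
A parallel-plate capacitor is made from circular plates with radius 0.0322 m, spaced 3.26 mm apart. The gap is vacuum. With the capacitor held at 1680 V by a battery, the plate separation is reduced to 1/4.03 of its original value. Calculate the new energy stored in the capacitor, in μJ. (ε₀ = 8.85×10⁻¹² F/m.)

U ≈ 50.3 μJ

A = π(0.0322 m)² = 3.26×10⁻³ m².
Initially C₁ = ε₀A/d = 8.85×10⁻¹² × 3.26×10⁻³ / 3.26×10⁻³ = 8.84×10⁻¹² F.
U₁ = 1.25×10⁻⁵ J.
Battery connected ⇒ V is held fixed. C₂ = 4.03 C₁ and U = ½CV², so U₂/U₁ = C₂/C₁ = 4.03.
U₂ = 4.03 × 1.25×10⁻⁵ = 5.03×10⁻⁵ J.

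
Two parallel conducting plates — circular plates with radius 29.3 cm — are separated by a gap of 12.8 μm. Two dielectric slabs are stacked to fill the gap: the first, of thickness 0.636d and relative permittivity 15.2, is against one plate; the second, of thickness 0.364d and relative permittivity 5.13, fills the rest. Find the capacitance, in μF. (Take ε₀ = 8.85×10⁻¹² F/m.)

A = π(29.3 cm)² = 0.270 m².
Stacked slabs ⇒ two capacitors in series, each with the full plate area.
C₁ = κ₁ε₀A/d₁ = 15.2 × 8.85×10⁻¹² × 0.270 / 8.14×10⁻⁶ = 4.46×10⁻⁶ F.
C₂ = κ₂ε₀A/d₂ = 5.13 × 8.85×10⁻¹² × 0.270 / 4.66×10⁻⁶ = 2.63×10⁻⁶ F.
C = (1/C₁ + 1/C₂)⁻¹ = 1.65×10⁻⁶ F.

1.65 μF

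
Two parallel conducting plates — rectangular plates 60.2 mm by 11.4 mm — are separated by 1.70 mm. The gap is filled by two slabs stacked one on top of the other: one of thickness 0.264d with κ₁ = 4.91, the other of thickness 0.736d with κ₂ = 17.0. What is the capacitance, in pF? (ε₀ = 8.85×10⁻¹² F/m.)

C ≈ 36.8 pF

A = 60.2 × 11.4 mm² = 6.86×10⁻⁴ m².
Stacked slabs ⇒ two capacitors in series, each with the full plate area.
C₁ = κ₁ε₀A/d₁ = 4.91 × 8.85×10⁻¹² × 6.86×10⁻⁴ / 4.49×10⁻⁴ = 6.64×10⁻¹¹ F.
C₂ = κ₂ε₀A/d₂ = 17.0 × 8.85×10⁻¹² × 6.86×10⁻⁴ / 1.25×10⁻³ = 8.25×10⁻¹¹ F.
C = (1/C₁ + 1/C₂)⁻¹ = 3.68×10⁻¹¹ F.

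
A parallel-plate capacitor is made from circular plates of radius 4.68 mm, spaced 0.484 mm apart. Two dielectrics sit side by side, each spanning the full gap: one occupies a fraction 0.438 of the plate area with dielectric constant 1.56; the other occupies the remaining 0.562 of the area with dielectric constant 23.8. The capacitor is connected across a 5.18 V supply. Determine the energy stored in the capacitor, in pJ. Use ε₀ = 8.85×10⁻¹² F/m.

237 pJ

A = π(4.68 mm)² = 6.88×10⁻⁵ m².
Side-by-side slabs ⇒ two capacitors in parallel, each spanning the full gap.
C₁ = κ₁ε₀A₁/d = 1.56 × 8.85×10⁻¹² × 3.01×10⁻⁵ / 4.84×10⁻⁴ = 8.60×10⁻¹³ F.
C₂ = κ₂ε₀A₂/d = 23.8 × 8.85×10⁻¹² × 3.87×10⁻⁵ / 4.84×10⁻⁴ = 1.68×10⁻¹¹ F.
C = C₁ + C₂ = 1.77×10⁻¹¹ F.
U = ½CV² = ½ × 1.77×10⁻¹¹ × (5.18)² = 2.37×10⁻¹⁰ J.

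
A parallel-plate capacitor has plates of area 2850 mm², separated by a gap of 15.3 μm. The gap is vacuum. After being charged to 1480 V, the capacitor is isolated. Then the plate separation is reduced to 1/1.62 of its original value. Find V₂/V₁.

V₂/V₁ ≈ 0.617

Isolated ⇒ Q is held fixed.
C₂ = 1.62 C₁ and V = Q/C, so V₂/V₁ = C₁/C₂ = 0.617.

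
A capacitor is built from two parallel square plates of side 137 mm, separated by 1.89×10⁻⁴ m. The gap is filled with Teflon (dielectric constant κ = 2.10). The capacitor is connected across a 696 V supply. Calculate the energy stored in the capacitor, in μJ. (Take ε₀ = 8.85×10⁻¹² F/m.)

A = (137 mm)² = 1.88×10⁻² m².
C = κε₀A/d = 2.10 × 8.85×10⁻¹² × 1.88×10⁻² / 1.89×10⁻⁴ = 1.85×10⁻⁹ F.
U = ½CV² = ½ × 1.85×10⁻⁹ × (696)² = 4.47×10⁻⁴ J.

447 μJ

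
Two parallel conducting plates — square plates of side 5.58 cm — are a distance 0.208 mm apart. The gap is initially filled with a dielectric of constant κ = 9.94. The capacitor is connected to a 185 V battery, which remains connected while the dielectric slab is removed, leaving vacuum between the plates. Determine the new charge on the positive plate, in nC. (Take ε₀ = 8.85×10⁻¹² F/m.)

A = (5.58 cm)² = 3.11×10⁻³ m².
Initially C₁ = κε₀A/d = 9.94 × 8.85×10⁻¹² × 3.11×10⁻³ / 2.08×10⁻⁴ = 1.32×10⁻⁹ F.
Q₁ = 2.44×10⁻⁷ C.
Battery connected ⇒ V is held fixed. C₂ = 0.101 C₁ and Q = CV, so Q₂/Q₁ = C₂/C₁ = 0.101.
Q₂ = 0.101 × 2.44×10⁻⁷ = 2.45×10⁻⁸ C.

Q ≈ 24.5 nC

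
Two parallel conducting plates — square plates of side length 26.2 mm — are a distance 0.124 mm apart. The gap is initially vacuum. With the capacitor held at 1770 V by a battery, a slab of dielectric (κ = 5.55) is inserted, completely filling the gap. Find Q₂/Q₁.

Battery connected ⇒ V is held fixed.
C₂ = 5.55 C₁ and Q = CV, so Q₂/Q₁ = C₂/C₁ = 5.55.

Q₂/Q₁ ≈ 5.55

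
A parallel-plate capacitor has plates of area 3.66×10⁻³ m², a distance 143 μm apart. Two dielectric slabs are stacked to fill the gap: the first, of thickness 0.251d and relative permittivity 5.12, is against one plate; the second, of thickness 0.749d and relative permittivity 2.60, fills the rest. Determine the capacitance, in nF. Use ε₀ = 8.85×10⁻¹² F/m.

Stacked slabs ⇒ two capacitors in series, each with the full plate area.
C₁ = κ₁ε₀A/d₁ = 5.12 × 8.85×10⁻¹² × 3.66×10⁻³ / 3.59×10⁻⁵ = 4.62×10⁻⁹ F.
C₂ = κ₂ε₀A/d₂ = 2.60 × 8.85×10⁻¹² × 3.66×10⁻³ / 1.07×10⁻⁴ = 7.86×10⁻¹⁰ F.
C = (1/C₁ + 1/C₂)⁻¹ = 6.72×10⁻¹⁰ F.

C ≈ 0.672 nF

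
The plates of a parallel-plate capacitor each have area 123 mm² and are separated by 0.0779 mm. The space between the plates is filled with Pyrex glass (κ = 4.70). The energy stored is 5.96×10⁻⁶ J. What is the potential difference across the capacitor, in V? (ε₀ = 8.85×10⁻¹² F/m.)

A = 123 mm² = 1.23×10⁻⁴ m².
C = κε₀A/d = 4.70 × 8.85×10⁻¹² × 1.23×10⁻⁴ / 7.79×10⁻⁵ = 6.57×10⁻¹¹ F.
V = √(2U/C) = √(2 × 5.96×10⁻⁶ / 6.57×10⁻¹¹) = 4.26×10² V.

V ≈ 426 V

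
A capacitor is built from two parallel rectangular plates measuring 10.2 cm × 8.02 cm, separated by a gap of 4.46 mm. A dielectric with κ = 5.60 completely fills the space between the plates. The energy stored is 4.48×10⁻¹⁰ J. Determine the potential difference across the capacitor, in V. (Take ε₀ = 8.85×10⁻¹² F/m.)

3.14 V

A = 10.2 × 8.02 cm² = 8.18×10⁻³ m².
C = κε₀A/d = 5.60 × 8.85×10⁻¹² × 8.18×10⁻³ / 4.46×10⁻³ = 9.09×10⁻¹¹ F.
V = √(2U/C) = √(2 × 4.48×10⁻¹⁰ / 9.09×10⁻¹¹) = 3.14 V.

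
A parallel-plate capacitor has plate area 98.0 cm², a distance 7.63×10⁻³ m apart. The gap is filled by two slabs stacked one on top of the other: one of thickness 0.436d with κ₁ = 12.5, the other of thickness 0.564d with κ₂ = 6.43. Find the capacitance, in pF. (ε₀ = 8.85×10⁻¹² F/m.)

C ≈ 92.7 pF

A = 98.0 cm² = 9.80×10⁻³ m².
Stacked slabs ⇒ two capacitors in series, each with the full plate area.
C₁ = κ₁ε₀A/d₁ = 12.5 × 8.85×10⁻¹² × 9.80×10⁻³ / 3.33×10⁻³ = 3.26×10⁻¹⁰ F.
C₂ = κ₂ε₀A/d₂ = 6.43 × 8.85×10⁻¹² × 9.80×10⁻³ / 4.30×10⁻³ = 1.30×10⁻¹⁰ F.
C = (1/C₁ + 1/C₂)⁻¹ = 9.27×10⁻¹¹ F.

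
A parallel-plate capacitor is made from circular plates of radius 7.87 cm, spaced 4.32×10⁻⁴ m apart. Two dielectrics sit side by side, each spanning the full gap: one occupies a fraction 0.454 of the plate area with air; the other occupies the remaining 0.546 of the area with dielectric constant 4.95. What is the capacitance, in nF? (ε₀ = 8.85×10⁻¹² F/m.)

1.26 nF

A = π(7.87 cm)² = 1.95×10⁻² m².
Side-by-side slabs ⇒ two capacitors in parallel, each spanning the full gap.
C₁ = κ₁ε₀A₁/d = 1.00 × 8.85×10⁻¹² × 8.83×10⁻³ / 4.32×10⁻⁴ = 1.81×10⁻¹⁰ F.
C₂ = κ₂ε₀A₂/d = 4.95 × 8.85×10⁻¹² × 1.06×10⁻² / 4.32×10⁻⁴ = 1.08×10⁻⁹ F.
C = C₁ + C₂ = 1.26×10⁻⁹ F.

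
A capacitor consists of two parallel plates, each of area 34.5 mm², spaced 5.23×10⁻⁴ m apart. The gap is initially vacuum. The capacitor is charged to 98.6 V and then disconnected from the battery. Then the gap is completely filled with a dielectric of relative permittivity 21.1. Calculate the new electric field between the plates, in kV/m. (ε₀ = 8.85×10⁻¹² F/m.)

E ≈ 8.93 kV/m

A = 34.5 mm² = 3.45×10⁻⁵ m².
Initially C₁ = ε₀A/d = 8.85×10⁻¹² × 3.45×10⁻⁵ / 5.23×10⁻⁴ = 5.84×10⁻¹³ F.
E₁ = 1.89×10⁵ V/m.
Isolated ⇒ Q is held fixed. V₂ = Q/C₂ = V₁/21.1; E = V/d, so E₂/E₁ = (V₂/V₁)(d₁/d₂) = 0.0474.
E₂ = 0.0474 × 1.89×10⁵ = 8.93×10³ V/m.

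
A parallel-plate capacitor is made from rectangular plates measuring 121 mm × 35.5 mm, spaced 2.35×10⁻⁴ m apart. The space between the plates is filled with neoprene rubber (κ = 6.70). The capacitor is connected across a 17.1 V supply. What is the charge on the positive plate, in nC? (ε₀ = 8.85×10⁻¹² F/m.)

Q ≈ 18.5 nC

A = 121 × 35.5 mm² = 4.30×10⁻³ m².
C = κε₀A/d = 6.70 × 8.85×10⁻¹² × 4.30×10⁻³ / 2.35×10⁻⁴ = 1.08×10⁻⁹ F.
Q = CV = 1.08×10⁻⁹ × 17.1 = 1.85×10⁻⁸ C.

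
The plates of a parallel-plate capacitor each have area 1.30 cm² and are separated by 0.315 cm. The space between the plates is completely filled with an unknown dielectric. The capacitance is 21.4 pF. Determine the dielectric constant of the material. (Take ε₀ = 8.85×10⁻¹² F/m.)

58.6

A = 1.30 cm² = 1.30×10⁻⁴ m².
κ = Cd/(ε₀A) = 2.14×10⁻¹¹ × 3.15×10⁻³ / (8.85×10⁻¹² × 1.30×10⁻⁴) = 58.6.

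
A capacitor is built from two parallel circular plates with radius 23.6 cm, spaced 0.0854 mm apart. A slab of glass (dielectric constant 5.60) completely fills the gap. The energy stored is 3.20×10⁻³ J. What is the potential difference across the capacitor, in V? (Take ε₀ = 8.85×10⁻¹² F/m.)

A = π(23.6 cm)² = 0.175 m².
C = κε₀A/d = 5.60 × 8.85×10⁻¹² × 0.175 / 8.54×10⁻⁵ = 1.02×10⁻⁷ F.
V = √(2U/C) = √(2 × 3.20×10⁻³ / 1.02×10⁻⁷) = 2.51×10² V.

V ≈ 251 V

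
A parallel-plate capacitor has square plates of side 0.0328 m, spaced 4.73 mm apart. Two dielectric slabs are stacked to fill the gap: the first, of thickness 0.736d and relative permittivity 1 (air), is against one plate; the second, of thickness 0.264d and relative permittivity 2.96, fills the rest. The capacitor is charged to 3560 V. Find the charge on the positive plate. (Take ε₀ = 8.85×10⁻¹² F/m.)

8.68 nC

A = (0.0328 m)² = 1.08×10⁻³ m².
Stacked slabs ⇒ two capacitors in series, each with the full plate area.
C₁ = κ₁ε₀A/d₁ = 1.00 × 8.85×10⁻¹² × 1.08×10⁻³ / 3.48×10⁻³ = 2.73×10⁻¹² F.
C₂ = κ₂ε₀A/d₂ = 2.96 × 8.85×10⁻¹² × 1.08×10⁻³ / 1.25×10⁻³ = 2.26×10⁻¹¹ F.
C = (1/C₁ + 1/C₂)⁻¹ = 2.44×10⁻¹² F.
Q = CV = 2.44×10⁻¹² × 3560 = 8.68×10⁻⁹ C.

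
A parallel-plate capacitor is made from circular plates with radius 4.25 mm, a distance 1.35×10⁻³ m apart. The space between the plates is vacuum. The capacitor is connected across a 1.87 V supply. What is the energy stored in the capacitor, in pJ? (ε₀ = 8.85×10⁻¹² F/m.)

U ≈ 0.650 pJ

A = π(4.25 mm)² = 5.67×10⁻⁵ m².
C = ε₀A/d = 8.85×10⁻¹² × 5.67×10⁻⁵ / 1.35×10⁻³ = 3.72×10⁻¹³ F.
U = ½CV² = ½ × 3.72×10⁻¹³ × (1.87)² = 6.50×10⁻¹³ J.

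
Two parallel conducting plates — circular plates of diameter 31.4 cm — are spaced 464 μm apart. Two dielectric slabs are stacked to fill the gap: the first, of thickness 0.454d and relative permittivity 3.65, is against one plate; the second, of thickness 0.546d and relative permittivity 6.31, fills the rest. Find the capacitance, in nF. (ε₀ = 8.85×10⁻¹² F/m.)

7.00 nF

A = π(31.4/2 cm)² = 7.74×10⁻² m².
Stacked slabs ⇒ two capacitors in series, each with the full plate area.
C₁ = κ₁ε₀A/d₁ = 3.65 × 8.85×10⁻¹² × 7.74×10⁻² / 2.11×10⁻⁴ = 1.19×10⁻⁸ F.
C₂ = κ₂ε₀A/d₂ = 6.31 × 8.85×10⁻¹² × 7.74×10⁻² / 2.53×10⁻⁴ = 1.71×10⁻⁸ F.
C = (1/C₁ + 1/C₂)⁻¹ = 7.00×10⁻⁹ F.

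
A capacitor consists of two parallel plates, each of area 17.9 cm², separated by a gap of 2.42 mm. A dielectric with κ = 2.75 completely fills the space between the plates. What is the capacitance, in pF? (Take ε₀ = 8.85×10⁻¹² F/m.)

18.0 pF

A = 17.9 cm² = 1.79×10⁻³ m².
C = κε₀A/d = 2.75 × 8.85×10⁻¹² × 1.79×10⁻³ / 2.42×10⁻³ = 1.80×10⁻¹¹ F.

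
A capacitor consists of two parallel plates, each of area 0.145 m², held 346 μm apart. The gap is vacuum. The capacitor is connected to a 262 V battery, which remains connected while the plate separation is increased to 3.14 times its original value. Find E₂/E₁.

Battery connected ⇒ V is held fixed.
E = V/d, so E₂/E₁ = d₁/d₂ = 0.318.

0.318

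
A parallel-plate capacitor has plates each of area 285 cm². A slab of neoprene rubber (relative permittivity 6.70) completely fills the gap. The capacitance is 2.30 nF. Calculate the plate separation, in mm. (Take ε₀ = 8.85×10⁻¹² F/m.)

0.735 mm

A = 285 cm² = 2.85×10⁻² m².
d = κε₀A/C = 6.70 × 8.85×10⁻¹² × 2.85×10⁻² / 2.30×10⁻⁹ = 7.35×10⁻⁴ m.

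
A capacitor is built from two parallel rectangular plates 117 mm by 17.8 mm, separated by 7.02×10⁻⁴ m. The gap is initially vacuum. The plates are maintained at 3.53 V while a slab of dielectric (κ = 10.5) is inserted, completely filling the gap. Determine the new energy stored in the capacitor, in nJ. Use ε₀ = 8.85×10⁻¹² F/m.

A = 117 × 17.8 mm² = 2.08×10⁻³ m².
Initially C₁ = ε₀A/d = 8.85×10⁻¹² × 2.08×10⁻³ / 7.02×10⁻⁴ = 2.63×10⁻¹¹ F.
U₁ = 1.64×10⁻¹⁰ J.
Battery connected ⇒ V is held fixed. C₂ = 10.5 C₁ and U = ½CV², so U₂/U₁ = C₂/C₁ = 10.5.
U₂ = 10.5 × 1.64×10⁻¹⁰ = 1.72×10⁻⁹ J.

U ≈ 1.72 nJ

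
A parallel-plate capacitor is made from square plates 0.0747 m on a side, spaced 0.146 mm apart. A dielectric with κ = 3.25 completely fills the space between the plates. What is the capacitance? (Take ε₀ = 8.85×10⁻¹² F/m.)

A = (0.0747 m)² = 5.58×10⁻³ m².
C = κε₀A/d = 3.25 × 8.85×10⁻¹² × 5.58×10⁻³ / 1.46×10⁻⁴ = 1.10×10⁻⁹ F.

C ≈ 1.10 nF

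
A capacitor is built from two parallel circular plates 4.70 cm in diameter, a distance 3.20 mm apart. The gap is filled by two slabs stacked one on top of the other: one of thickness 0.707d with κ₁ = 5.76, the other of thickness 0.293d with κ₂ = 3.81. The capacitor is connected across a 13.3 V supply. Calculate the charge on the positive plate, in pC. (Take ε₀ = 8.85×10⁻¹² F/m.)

Q ≈ 320 pC

A = π(4.70/2 cm)² = 1.73×10⁻³ m².
Stacked slabs ⇒ two capacitors in series, each with the full plate area.
C₁ = κ₁ε₀A/d₁ = 5.76 × 8.85×10⁻¹² × 1.73×10⁻³ / 2.26×10⁻³ = 3.91×10⁻¹¹ F.
C₂ = κ₂ε₀A/d₂ = 3.81 × 8.85×10⁻¹² × 1.73×10⁻³ / 9.38×10⁻⁴ = 6.24×10⁻¹¹ F.
C = (1/C₁ + 1/C₂)⁻¹ = 2.40×10⁻¹¹ F.
Q = CV = 2.40×10⁻¹¹ × 13.3 = 3.20×10⁻¹⁰ C.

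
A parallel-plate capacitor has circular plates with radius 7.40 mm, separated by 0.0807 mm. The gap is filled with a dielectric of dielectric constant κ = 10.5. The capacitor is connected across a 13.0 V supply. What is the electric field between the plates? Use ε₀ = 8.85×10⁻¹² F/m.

E = V/d = 13.0 / 8.07×10⁻⁵ = 1.61×10⁵ V/m.

E ≈ 161 kV/m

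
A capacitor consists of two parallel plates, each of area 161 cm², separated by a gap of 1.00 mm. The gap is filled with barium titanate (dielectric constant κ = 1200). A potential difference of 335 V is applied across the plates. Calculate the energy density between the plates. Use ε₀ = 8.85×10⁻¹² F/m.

5.96×10⁸ μJ/m³

E = V/d = 335 / 1.00×10⁻³ = 3.35×10⁵ V/m.
u = ½κε₀E² = ½ × 1200 × 8.85×10⁻¹² × (3.35×10⁵)² = 5.96×10² J/m³.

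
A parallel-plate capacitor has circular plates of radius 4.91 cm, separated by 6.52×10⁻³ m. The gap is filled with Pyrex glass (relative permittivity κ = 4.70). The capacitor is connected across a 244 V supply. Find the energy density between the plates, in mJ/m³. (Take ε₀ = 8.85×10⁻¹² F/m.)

E = V/d = 244 / 6.52×10⁻³ = 3.74×10⁴ V/m.
u = ½κε₀E² = ½ × 4.70 × 8.85×10⁻¹² × (3.74×10⁴)² = 2.91×10⁻² J/m³.

u ≈ 29.1 mJ/m³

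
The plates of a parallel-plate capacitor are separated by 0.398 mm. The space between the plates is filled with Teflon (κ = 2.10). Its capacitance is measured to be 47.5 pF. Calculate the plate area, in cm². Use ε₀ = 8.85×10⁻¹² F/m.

A = Cd/(κε₀) = 4.75×10⁻¹¹ × 3.98×10⁻⁴ / (2.10 × 8.85×10⁻¹²) = 1.02×10⁻³ m².

A ≈ 10.2 cm²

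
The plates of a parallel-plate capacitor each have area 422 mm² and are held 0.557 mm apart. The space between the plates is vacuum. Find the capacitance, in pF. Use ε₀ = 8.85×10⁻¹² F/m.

C ≈ 6.71 pF

A = 422 mm² = 4.22×10⁻⁴ m².
C = ε₀A/d = 8.85×10⁻¹² × 4.22×10⁻⁴ / 5.57×10⁻⁴ = 6.71×10⁻¹² F.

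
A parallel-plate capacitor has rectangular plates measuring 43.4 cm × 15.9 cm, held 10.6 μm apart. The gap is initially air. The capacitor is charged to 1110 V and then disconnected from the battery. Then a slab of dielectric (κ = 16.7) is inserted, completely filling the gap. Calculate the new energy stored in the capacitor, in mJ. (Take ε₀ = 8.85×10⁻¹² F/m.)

A = 43.4 × 15.9 cm² = 6.90×10⁻² m².
Initially C₁ = ε₀A/d = 8.85×10⁻¹² × 6.90×10⁻² / 1.06×10⁻⁵ = 5.76×10⁻⁸ F.
U₁ = 3.55×10⁻² J.
Isolated ⇒ Q is held fixed. C₂ = 16.7 C₁ and U = Q²/(2C), so U₂/U₁ = C₁/C₂ = 0.0599.
U₂ = 0.0599 × 3.55×10⁻² = 2.13×10⁻³ J.

U ≈ 2.13 mJ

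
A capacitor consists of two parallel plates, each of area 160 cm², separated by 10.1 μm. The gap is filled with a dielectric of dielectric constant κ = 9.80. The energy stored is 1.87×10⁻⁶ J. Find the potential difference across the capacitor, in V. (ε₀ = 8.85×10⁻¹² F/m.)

A = 160 cm² = 1.60×10⁻² m².
C = κε₀A/d = 9.80 × 8.85×10⁻¹² × 1.60×10⁻² / 1.01×10⁻⁵ = 1.37×10⁻⁷ F.
V = √(2U/C) = √(2 × 1.87×10⁻⁶ / 1.37×10⁻⁷) = 5.22 V.

5.22 V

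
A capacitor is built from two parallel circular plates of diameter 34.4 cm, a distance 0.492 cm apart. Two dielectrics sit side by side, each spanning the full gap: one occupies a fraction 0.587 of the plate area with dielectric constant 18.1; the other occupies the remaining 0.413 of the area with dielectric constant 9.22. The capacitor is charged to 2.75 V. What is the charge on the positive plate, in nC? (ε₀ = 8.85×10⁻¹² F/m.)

A = π(34.4/2 cm)² = 9.29×10⁻² m².
Side-by-side slabs ⇒ two capacitors in parallel, each spanning the full gap.
C₁ = κ₁ε₀A₁/d = 18.1 × 8.85×10⁻¹² × 5.46×10⁻² / 4.92×10⁻³ = 1.78×10⁻⁹ F.
C₂ = κ₂ε₀A₂/d = 9.22 × 8.85×10⁻¹² × 3.84×10⁻² / 4.92×10⁻³ = 6.37×10⁻¹⁰ F.
C = C₁ + C₂ = 2.41×10⁻⁹ F.
Q = CV = 2.41×10⁻⁹ × 2.75 = 6.64×10⁻⁹ C.

Q ≈ 6.64 nC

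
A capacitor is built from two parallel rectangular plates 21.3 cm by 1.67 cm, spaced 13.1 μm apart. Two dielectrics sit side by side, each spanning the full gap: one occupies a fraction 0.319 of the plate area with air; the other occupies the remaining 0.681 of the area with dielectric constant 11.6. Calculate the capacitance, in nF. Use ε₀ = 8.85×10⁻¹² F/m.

C ≈ 19.7 nF

A = 21.3 × 1.67 cm² = 3.56×10⁻³ m².
Side-by-side slabs ⇒ two capacitors in parallel, each spanning the full gap.
C₁ = κ₁ε₀A₁/d = 1.00 × 8.85×10⁻¹² × 1.13×10⁻³ / 1.31×10⁻⁵ = 7.67×10⁻¹⁰ F.
C₂ = κ₂ε₀A₂/d = 11.6 × 8.85×10⁻¹² × 2.42×10⁻³ / 1.31×10⁻⁵ = 1.90×10⁻⁸ F.
C = C₁ + C₂ = 1.97×10⁻⁸ F.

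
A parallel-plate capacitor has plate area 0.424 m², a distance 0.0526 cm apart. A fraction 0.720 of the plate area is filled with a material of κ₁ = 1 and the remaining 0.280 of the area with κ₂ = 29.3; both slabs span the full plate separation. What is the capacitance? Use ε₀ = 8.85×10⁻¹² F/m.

C ≈ 63.7 nF

Side-by-side slabs ⇒ two capacitors in parallel, each spanning the full gap.
C₁ = κ₁ε₀A₁/d = 1.00 × 8.85×10⁻¹² × 0.305 / 5.26×10⁻⁴ = 5.14×10⁻⁹ F.
C₂ = κ₂ε₀A₂/d = 29.3 × 8.85×10⁻¹² × 0.119 / 5.26×10⁻⁴ = 5.85×10⁻⁸ F.
C = C₁ + C₂ = 6.37×10⁻⁸ F.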